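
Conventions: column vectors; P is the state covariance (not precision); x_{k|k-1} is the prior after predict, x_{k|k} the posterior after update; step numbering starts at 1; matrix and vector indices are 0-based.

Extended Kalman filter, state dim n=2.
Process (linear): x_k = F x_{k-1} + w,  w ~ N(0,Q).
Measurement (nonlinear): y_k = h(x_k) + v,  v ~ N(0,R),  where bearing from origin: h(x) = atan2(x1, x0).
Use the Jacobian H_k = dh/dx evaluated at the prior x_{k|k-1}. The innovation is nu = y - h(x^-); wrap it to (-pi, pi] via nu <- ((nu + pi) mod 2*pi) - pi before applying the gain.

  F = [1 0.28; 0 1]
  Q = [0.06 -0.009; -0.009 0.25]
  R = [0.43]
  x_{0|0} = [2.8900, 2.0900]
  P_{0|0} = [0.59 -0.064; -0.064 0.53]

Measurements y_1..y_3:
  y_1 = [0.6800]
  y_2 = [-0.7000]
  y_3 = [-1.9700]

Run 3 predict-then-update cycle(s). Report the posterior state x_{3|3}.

step 1: x^-=[3.4752, 2.0900]  P^-=[0.6557 0.0754; 0.0754 0.7800]  H_jac=[-0.1271 0.2113]  S=[0.4714]  K=[-0.1430; 0.3294]  nu=[0.1385]  x^+=[3.4554, 2.1356]  P^+=[0.6461 0.0976; 0.0976 0.7289]
step 2: x^-=[4.0534, 2.1356]  P^-=[0.8179 0.2927; 0.2927 0.9789]  H_jac=[-0.1017 0.1931]  S=[0.4635]  K=[-0.0576; 0.3436]  nu=[-1.1849]  x^+=[4.1216, 1.7285]  P^+=[0.8163 0.3019; 0.3019 0.9242]
step 3: x^-=[4.6056, 1.7285]  P^-=[1.1178 0.5516; 0.5516 1.1742]  H_jac=[-0.0714 0.1903]  S=[0.4632]  K=[0.0543; 0.3973]  nu=[-2.3290]  x^+=[4.4792, 0.8031]  P^+=[1.1165 0.5416; 0.5416 1.1010]

x_post = [4.4792, 0.8031]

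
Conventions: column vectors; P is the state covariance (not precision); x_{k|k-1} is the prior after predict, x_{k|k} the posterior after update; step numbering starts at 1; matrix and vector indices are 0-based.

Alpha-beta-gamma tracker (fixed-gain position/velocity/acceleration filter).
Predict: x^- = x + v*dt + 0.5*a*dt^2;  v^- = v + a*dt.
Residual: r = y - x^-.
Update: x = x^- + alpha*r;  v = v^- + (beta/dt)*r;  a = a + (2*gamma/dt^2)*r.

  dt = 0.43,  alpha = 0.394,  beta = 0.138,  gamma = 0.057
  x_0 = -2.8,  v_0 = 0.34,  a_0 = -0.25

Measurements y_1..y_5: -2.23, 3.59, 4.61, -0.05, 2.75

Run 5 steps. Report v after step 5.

v_post = 5.7296

step 1: x_pred=-2.6769  r=0.4469  x^+=-2.5008  v^+=0.3759  a^+=0.0255
step 2: x_pred=-2.3368  r=5.9268  x^+=-0.0017  v^+=2.2890  a^+=3.6797
step 3: x_pred=1.3228  r=3.2872  x^+=2.6180  v^+=4.9262  a^+=5.7064
step 4: x_pred=5.2638  r=-5.3138  x^+=3.1702  v^+=5.6747  a^+=2.4302
step 5: x_pred=5.8349  r=-3.0849  x^+=4.6195  v^+=5.7296  a^+=0.5282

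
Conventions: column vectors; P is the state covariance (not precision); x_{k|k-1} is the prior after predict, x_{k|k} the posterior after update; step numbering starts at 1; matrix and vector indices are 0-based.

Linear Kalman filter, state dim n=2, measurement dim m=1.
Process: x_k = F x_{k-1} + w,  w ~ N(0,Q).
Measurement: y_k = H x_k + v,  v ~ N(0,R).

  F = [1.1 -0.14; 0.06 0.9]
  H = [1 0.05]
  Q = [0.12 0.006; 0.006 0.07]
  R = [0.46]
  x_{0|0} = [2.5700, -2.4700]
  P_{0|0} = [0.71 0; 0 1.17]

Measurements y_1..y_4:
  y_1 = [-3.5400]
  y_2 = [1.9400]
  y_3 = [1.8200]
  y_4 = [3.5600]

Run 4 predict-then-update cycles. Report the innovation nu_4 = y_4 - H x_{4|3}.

innov = [1.8063]

step 1: x^-=[3.1728, -2.0688]  P^-=[1.0020 -0.0946; -0.0946 1.0203]  S=[1.4551]  K=[0.6854; -0.0299]  nu=[-6.6094]  x^+=[-1.3571, -1.8710]  P^+=[0.3185 -0.0647; -0.0647 1.0190]
step 2: x^-=[-1.2308, -1.7653]  P^-=[0.5453 -0.1649; -0.1649 0.8895]  S=[0.9910]  K=[0.5419; -0.1215]  nu=[3.2591]  x^+=[0.5353, -2.1613]  P^+=[0.2543 -0.0996; -0.0996 0.8749]
step 3: x^-=[0.8914, -1.9131]  P^-=[0.4755 -0.1853; -0.1853 0.7688]  S=[0.9189]  K=[0.5074; -0.1598]  nu=[1.0242]  x^+=[1.4111, -2.0767]  P^+=[0.2389 -0.1108; -0.1108 0.7453]
step 4: x^-=[1.8430, -1.7844]  P^-=[0.4578 -0.1809; -0.1809 0.6626]  S=[0.9014]  K=[0.4979; -0.1639]  nu=[1.8063]  x^+=[2.7423, -2.0804]  P^+=[0.2344 -0.1073; -0.1073 0.6384]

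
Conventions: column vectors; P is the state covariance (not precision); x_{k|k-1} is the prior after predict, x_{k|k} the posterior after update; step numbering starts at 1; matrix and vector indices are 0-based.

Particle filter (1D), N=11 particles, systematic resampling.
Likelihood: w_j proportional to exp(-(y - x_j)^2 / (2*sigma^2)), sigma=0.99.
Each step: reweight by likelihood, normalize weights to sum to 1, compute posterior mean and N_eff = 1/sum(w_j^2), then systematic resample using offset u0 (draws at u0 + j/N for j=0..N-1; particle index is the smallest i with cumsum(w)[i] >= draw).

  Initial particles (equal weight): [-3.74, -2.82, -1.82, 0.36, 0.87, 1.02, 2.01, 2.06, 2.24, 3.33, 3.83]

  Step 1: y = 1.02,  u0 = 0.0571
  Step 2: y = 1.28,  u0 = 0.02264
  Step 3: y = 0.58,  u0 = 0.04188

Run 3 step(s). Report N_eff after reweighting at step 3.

step 1: w=[0.0000, 0.0001, 0.0036, 0.1764, 0.2177, 0.2203, 0.1336, 0.1269, 0.1031, 0.0145, 0.0039]  mean=1.2947  Neff=5.8197  idx=[3, 3, 4, 4, 5, 5, 5, 6, 7, 7, 8]
step 2: w=[0.0731, 0.0731, 0.1033, 0.1033, 0.1087, 0.1087, 0.1087, 0.0858, 0.0825, 0.0825, 0.0703]  mean=1.2349  Neff=10.7072  idx=[0, 1, 2, 3, 4, 5, 5, 6, 7, 8, 10]
step 3: w=[0.1159, 0.1159, 0.1138, 0.1138, 0.1077, 0.1077, 0.1077, 0.1077, 0.0419, 0.0389, 0.0291]  mean=0.9502  Neff=9.6840  idx=[0, 1, 1, 2, 3, 4, 5, 6, 6, 7, 9]

N_eff = 9.6840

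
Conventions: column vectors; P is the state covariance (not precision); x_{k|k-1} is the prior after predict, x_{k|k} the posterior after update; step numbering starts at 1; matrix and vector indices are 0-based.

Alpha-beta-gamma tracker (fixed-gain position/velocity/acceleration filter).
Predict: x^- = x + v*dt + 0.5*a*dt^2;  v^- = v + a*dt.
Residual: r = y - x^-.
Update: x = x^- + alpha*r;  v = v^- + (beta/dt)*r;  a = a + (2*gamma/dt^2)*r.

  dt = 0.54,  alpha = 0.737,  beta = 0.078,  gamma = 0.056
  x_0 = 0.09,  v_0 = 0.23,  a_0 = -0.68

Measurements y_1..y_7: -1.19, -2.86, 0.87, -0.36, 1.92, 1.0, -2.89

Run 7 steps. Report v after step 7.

v_post = -0.0282

step 1: x_pred=0.1151  r=-1.3051  x^+=-0.8468  v^+=-0.3257  a^+=-1.1813
step 2: x_pred=-1.1949  r=-1.6651  x^+=-2.4221  v^+=-1.2041  a^+=-1.8208
step 3: x_pred=-3.3378  r=4.2078  x^+=-0.2366  v^+=-1.5796  a^+=-0.2047
step 4: x_pred=-1.1194  r=0.7594  x^+=-0.5597  v^+=-1.5804  a^+=0.0870
step 5: x_pred=-1.4004  r=3.3204  x^+=1.0467  v^+=-1.0538  a^+=1.3624
step 6: x_pred=0.6763  r=0.3237  x^+=0.9149  v^+=-0.2713  a^+=1.4867
step 7: x_pred=0.9851  r=-3.8751  x^+=-1.8708  v^+=-0.0282  a^+=-0.0017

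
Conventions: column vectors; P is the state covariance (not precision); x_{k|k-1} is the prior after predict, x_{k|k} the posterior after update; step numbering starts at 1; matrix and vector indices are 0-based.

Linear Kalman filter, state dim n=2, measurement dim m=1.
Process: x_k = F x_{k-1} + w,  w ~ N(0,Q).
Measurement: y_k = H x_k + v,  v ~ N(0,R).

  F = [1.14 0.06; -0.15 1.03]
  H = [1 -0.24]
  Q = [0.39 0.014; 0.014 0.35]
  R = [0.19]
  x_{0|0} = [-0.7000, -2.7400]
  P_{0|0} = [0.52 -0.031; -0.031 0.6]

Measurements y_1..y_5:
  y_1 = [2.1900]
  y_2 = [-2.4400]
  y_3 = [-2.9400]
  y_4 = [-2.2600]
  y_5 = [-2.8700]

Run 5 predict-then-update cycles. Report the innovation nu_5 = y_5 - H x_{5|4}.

step 1: x^-=[-0.9624, -2.7172]  P^-=[1.0637 -0.0740; -0.0740 1.0078]  S=[1.3473]  K=[0.8027; -0.2344]  nu=[2.5003]  x^+=[1.0446, -3.3033]  P^+=[0.1956 0.1796; 0.1796 0.9338]
step 2: x^-=[0.9926, -3.5591]  P^-=[0.6721 0.2475; 0.2475 1.2896]  S=[0.8176]  K=[0.7494; -0.0758]  nu=[-4.2868]  x^+=[-2.2200, -3.2340]  P^+=[0.2129 0.2940; 0.2940 1.2849]
step 3: x^-=[-2.7248, -2.9980]  P^-=[0.7116 0.3995; 0.3995 1.6271]  S=[0.8035]  K=[0.7662; 0.0112]  nu=[-0.9347]  x^+=[-3.4410, -3.0085]  P^+=[0.2398 0.3926; 0.3926 1.6270]
step 4: x^-=[-4.1033, -2.5826]  P^-=[0.7612 0.5310; 0.5310 1.9601]  S=[0.8092]  K=[0.7832; 0.0748]  nu=[1.2235]  x^+=[-3.1451, -2.4911]  P^+=[0.2649 0.4836; 0.4836 1.9556]
step 5: x^-=[-3.7349, -2.0940]  P^-=[0.8074 0.6530; 0.6530 2.2812]  S=[0.8154]  K=[0.7980; 0.1294]  nu=[0.3623]  x^+=[-3.4457, -2.0471]  P^+=[0.2881 0.5688; 0.5688 2.2676]

innov = [0.3623]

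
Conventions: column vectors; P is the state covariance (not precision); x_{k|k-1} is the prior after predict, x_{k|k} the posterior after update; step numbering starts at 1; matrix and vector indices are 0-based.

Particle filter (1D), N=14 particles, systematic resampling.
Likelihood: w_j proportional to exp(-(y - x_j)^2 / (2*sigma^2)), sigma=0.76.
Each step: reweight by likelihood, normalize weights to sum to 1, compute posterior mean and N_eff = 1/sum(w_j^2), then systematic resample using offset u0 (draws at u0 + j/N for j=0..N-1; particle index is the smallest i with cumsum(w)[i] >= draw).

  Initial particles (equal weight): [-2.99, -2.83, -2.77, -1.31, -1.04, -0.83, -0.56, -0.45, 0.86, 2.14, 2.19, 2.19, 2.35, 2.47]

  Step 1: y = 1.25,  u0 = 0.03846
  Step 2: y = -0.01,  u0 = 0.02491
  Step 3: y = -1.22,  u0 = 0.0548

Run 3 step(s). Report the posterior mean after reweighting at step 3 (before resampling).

post_mean = -0.3323

step 1: w=[0.0000, 0.0000, 0.0000, 0.0011, 0.0034, 0.0076, 0.0188, 0.0263, 0.2813, 0.1617, 0.1494, 0.1494, 0.1126, 0.0885]  mean=1.6915  Neff=5.8304  idx=[7, 8, 8, 8, 8, 9, 9, 10, 10, 11, 11, 12, 12, 13]
step 2: w=[0.2781, 0.1708, 0.1708, 0.1708, 0.1708, 0.0060, 0.0060, 0.0050, 0.0050, 0.0050, 0.0050, 0.0026, 0.0026, 0.0016]  mean=0.5481  Neff=5.1503  idx=[0, 0, 0, 0, 1, 1, 2, 2, 2, 3, 3, 4, 4, 4]
step 3: w=[0.2275, 0.2275, 0.2275, 0.2275, 0.0090, 0.0090, 0.0090, 0.0090, 0.0090, 0.0090, 0.0090, 0.0090, 0.0090, 0.0090]  mean=-0.3323  Neff=4.8099  idx=[0, 0, 0, 1, 1, 1, 2, 2, 2, 3, 3, 3, 4, 12]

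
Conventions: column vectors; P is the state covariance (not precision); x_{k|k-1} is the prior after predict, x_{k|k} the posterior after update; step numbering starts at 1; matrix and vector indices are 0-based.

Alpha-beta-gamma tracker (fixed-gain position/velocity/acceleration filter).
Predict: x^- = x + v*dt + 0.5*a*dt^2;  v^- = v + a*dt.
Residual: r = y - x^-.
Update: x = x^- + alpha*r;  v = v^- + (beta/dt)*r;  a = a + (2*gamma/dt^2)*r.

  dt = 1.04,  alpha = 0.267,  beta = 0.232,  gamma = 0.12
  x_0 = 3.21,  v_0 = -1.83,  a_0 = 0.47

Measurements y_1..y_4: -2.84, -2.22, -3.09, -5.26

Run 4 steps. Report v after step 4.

step 1: x_pred=1.5610  r=-4.4010  x^+=0.3859  v^+=-2.3230  a^+=-0.5065
step 2: x_pred=-2.3039  r=0.0839  x^+=-2.2815  v^+=-2.8310  a^+=-0.4879
step 3: x_pred=-5.4897  r=2.3997  x^+=-4.8490  v^+=-2.8032  a^+=0.0445
step 4: x_pred=-7.7402  r=2.4802  x^+=-7.0780  v^+=-2.2036  a^+=0.5949

v_post = -2.2036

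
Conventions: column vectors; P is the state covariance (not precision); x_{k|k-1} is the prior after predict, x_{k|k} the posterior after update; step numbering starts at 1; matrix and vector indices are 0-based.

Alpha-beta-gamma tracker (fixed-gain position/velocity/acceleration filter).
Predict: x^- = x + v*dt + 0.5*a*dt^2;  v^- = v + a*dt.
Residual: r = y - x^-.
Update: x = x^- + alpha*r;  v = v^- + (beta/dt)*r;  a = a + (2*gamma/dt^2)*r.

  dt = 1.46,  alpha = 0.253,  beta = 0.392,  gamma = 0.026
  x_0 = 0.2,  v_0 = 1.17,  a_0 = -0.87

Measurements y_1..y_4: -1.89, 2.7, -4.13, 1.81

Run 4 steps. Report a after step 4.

step 1: x_pred=0.9810  r=-2.8710  x^+=0.2546  v^+=-0.8710  a^+=-0.9400
step 2: x_pred=-2.0190  r=4.7190  x^+=-0.8251  v^+=-0.9765  a^+=-0.8249
step 3: x_pred=-3.1299  r=-1.0001  x^+=-3.3829  v^+=-2.4494  a^+=-0.8493
step 4: x_pred=-7.8642  r=9.6742  x^+=-5.4166  v^+=-1.0919  a^+=-0.6133

a_post = -0.6133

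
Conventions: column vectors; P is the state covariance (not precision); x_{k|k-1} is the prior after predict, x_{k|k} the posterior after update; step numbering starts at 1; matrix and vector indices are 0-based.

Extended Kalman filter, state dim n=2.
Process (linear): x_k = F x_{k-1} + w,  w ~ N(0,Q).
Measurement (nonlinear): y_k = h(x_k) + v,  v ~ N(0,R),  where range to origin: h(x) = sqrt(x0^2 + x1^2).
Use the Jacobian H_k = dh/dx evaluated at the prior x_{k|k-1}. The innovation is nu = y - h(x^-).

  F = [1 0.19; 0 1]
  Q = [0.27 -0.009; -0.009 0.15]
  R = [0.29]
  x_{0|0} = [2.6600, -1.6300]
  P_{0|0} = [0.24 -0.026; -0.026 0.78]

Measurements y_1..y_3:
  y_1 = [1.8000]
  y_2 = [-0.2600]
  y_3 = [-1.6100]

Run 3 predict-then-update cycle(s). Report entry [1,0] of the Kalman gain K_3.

K[1,0] = -0.8202

step 1: x^-=[2.3503, -1.6300]  P^-=[0.5283 0.1132; 0.1132 0.9300]  H_jac=[0.8217 -0.5699]  S=[0.8427]  K=[0.4386; -0.5185]  nu=[-1.0602]  x^+=[1.8853, -1.0803]  P^+=[0.3662 0.3048; 0.3048 0.7034]
step 2: x^-=[1.6801, -1.0803]  P^-=[0.7774 0.4295; 0.4295 0.8534]  H_jac=[0.8411 -0.5408]  S=[0.6989]  K=[0.6033; -0.1435]  nu=[-2.2574]  x^+=[0.3182, -0.7563]  P^+=[0.5231 0.4900; 0.4900 0.8390]
step 3: x^-=[0.1745, -0.7563]  P^-=[1.0095 0.6404; 0.6404 0.9890]  H_jac=[0.2248 -0.9744]  S=[0.9995]  K=[-0.3973; -0.8202]  nu=[-2.3862]  x^+=[1.1224, 1.2007]  P^+=[0.8518 0.3148; 0.3148 0.3167]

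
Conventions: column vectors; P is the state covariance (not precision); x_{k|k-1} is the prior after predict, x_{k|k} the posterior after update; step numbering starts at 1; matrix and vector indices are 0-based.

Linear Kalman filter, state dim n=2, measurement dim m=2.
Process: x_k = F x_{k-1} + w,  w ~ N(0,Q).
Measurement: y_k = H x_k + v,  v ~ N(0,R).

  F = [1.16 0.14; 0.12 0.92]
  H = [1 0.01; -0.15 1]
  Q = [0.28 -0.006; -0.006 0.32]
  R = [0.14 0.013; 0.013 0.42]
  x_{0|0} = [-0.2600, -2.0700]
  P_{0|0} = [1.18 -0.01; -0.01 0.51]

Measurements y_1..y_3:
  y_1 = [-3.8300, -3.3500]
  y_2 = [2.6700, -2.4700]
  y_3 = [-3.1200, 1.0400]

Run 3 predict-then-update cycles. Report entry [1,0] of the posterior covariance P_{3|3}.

P_post[1,0] = 0.0191

step 1: x^-=[-0.5914, -1.9356]  P^-=[1.8746 0.2131; 0.2131 0.7664]  S=[2.0189 -0.0477; -0.0477 1.1647]  K=[0.9291 -0.0204; 0.1244 0.6357]  nu=[-3.2192, -1.5031]  x^+=[-3.5517, -3.2916]  P^+=[0.1296 0.0230; 0.0230 0.2721]
step 2: x^-=[-4.5808, -3.4545]  P^-=[0.4671 0.0720; 0.0720 0.5572]  S=[0.6086 0.0204; 0.0204 0.9661]  K=[0.7692 -0.0142; 0.1086 0.5633]  nu=[7.2853, 0.2973]  x^+=[1.0187, -2.4961]  P^+=[0.1073 0.0201; 0.0201 0.2410]
step 3: x^-=[0.8323, -2.1742]  P^-=[0.4356 0.0618; 0.0618 0.5300]  S=[0.5769 0.0146; 0.0146 0.9412]  K=[0.7566 -0.0156; 0.1023 0.5516]  nu=[-3.9305, 3.3390]  x^+=[-2.1934, -0.7343]  P^+=[0.1055 0.0191; 0.0191 0.2359]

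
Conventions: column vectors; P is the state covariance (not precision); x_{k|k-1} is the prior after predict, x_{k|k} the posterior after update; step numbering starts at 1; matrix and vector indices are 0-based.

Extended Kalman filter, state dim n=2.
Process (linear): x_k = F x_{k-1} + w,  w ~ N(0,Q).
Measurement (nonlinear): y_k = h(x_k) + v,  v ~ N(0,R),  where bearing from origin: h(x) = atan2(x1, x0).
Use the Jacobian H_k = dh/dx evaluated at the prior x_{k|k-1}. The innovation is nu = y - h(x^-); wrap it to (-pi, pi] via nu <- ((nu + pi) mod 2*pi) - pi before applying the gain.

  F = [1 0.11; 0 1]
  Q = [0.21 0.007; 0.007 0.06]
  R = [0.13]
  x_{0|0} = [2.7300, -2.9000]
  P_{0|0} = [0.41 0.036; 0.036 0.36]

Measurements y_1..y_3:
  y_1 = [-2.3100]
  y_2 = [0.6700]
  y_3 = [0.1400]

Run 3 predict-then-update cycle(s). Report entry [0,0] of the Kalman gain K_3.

step 1: x^-=[2.4110, -2.9000]  P^-=[0.6323 0.0826; 0.0826 0.4200]  H_jac=[0.2039 0.1695]  S=[0.1741]  K=[0.8211; 0.5058]  nu=[-1.4328]  x^+=[1.2346, -3.6247]  P^+=[0.5149 0.0103; 0.0103 0.3755]
step 2: x^-=[0.8359, -3.6247]  P^-=[0.7317 0.0586; 0.0586 0.4355]  H_jac=[0.2620 0.0604]  S=[0.1837]  K=[1.0630; 0.2268]  nu=[2.0142]  x^+=[2.9769, -3.1678]  P^+=[0.5242 0.0143; 0.0143 0.4260]
step 3: x^-=[2.6284, -3.1678]  P^-=[0.7425 0.0682; 0.0682 0.4860]  H_jac=[0.1870 0.1551]  S=[0.1716]  K=[0.8706; 0.5136]  nu=[1.0182]  x^+=[3.5149, -2.6448]  P^+=[0.6125 -0.0085; -0.0085 0.4407]

K[0,0] = 0.8706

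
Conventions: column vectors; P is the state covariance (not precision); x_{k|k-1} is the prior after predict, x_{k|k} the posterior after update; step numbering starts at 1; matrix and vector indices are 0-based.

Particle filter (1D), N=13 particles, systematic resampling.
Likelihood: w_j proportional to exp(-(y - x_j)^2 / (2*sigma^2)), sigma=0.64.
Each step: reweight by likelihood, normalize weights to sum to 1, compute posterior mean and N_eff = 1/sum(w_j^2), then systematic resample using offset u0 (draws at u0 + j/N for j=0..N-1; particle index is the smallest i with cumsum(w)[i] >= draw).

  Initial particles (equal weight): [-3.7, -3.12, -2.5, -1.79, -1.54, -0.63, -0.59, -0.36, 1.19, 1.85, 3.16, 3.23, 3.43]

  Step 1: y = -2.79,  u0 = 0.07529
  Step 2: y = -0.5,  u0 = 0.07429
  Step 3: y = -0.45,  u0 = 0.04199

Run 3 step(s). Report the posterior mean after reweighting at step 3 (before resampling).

step 1: w=[0.1404, 0.3378, 0.3481, 0.1138, 0.0573, 0.0013, 0.0010, 0.0003, 0.0000, 0.0000, 0.0000, 0.0000, 0.0000]  mean=-2.7370  Neff=3.6870  idx=[0, 1, 1, 1, 1, 1, 2, 2, 2, 2, 3, 3, 5]
step 2: w=[0.0000, 0.0002, 0.0002, 0.0002, 0.0002, 0.0002, 0.0059, 0.0059, 0.0059, 0.0059, 0.1030, 0.1030, 0.7693]  mean=-0.9157  Neff=1.6308  idx=[10, 11, 11, 12, 12, 12, 12, 12, 12, 12, 12, 12, 12]
step 3: w=[0.0112, 0.0112, 0.0112, 0.0966, 0.0966, 0.0966, 0.0966, 0.0966, 0.0966, 0.0966, 0.0966, 0.0966, 0.0966]  mean=-0.6691  Neff=10.6662  idx=[3, 3, 4, 5, 6, 7, 7, 8, 9, 10, 11, 11, 12]

post_mean = -0.6691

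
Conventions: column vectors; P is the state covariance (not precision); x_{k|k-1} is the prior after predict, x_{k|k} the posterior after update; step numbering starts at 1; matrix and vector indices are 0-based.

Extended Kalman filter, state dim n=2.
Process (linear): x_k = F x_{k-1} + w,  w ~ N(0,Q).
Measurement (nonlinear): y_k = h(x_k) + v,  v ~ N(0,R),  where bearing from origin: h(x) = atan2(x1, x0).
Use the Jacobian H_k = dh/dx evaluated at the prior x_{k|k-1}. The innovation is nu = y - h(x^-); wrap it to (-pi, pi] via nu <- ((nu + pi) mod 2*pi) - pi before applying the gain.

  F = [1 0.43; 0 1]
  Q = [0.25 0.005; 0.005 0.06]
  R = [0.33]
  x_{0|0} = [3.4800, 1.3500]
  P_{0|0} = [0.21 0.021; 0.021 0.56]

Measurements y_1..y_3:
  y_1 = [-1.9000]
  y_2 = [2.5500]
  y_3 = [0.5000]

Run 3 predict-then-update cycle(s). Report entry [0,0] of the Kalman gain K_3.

K[0,0] = 0.1080

step 1: x^-=[4.0605, 1.3500]  P^-=[0.5816 0.2668; 0.2668 0.6200]  H_jac=[-0.0737 0.2218]  S=[0.3549]  K=[0.0459; 0.3320]  nu=[-2.2210]  x^+=[3.9586, 0.6127]  P^+=[0.5809 0.2614; 0.2614 0.5809]
step 2: x^-=[4.2221, 0.6127]  P^-=[1.1631 0.5162; 0.5162 0.6409]  H_jac=[-0.0337 0.2320]  S=[0.3577]  K=[0.2253; 0.3670]  nu=[2.4059]  x^+=[4.7640, 1.4957]  P^+=[1.1449 0.4866; 0.4866 0.5927]
step 3: x^-=[5.4071, 1.4957]  P^-=[1.9230 0.7465; 0.7465 0.6527]  H_jac=[-0.0475 0.1718]  S=[0.3414]  K=[0.1080; 0.2245]  nu=[0.2301]  x^+=[5.4320, 1.5473]  P^+=[1.9190 0.7382; 0.7382 0.6355]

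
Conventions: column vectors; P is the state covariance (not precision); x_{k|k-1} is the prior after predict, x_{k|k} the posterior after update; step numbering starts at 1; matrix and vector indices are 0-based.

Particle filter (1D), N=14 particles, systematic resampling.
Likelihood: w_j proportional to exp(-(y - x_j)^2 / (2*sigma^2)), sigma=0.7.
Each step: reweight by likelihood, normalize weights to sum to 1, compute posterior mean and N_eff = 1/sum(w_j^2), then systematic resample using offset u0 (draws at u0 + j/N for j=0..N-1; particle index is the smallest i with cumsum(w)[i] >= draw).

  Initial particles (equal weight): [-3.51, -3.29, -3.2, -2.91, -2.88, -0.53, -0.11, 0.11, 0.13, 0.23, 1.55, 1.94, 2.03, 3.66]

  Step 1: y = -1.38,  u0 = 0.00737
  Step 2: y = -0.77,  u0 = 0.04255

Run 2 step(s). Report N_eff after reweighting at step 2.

N_eff = 10.1857

step 1: w=[0.0081, 0.0201, 0.0283, 0.0762, 0.0836, 0.3973, 0.1601, 0.0862, 0.0811, 0.0590, 0.0001, 0.0000, 0.0000, 0.0000]  mean=-0.8418  Neff=4.6510  idx=[0, 3, 4, 5, 5, 5, 5, 5, 5, 6, 6, 7, 8, 8]
step 2: w=[0.0001, 0.0011, 0.0013, 0.1138, 0.1138, 0.1138, 0.1138, 0.1138, 0.1138, 0.0773, 0.0773, 0.0547, 0.0528, 0.0528]  mean=-0.3662  Neff=10.1857  idx=[3, 3, 4, 5, 5, 6, 7, 7, 8, 9, 9, 10, 12, 13]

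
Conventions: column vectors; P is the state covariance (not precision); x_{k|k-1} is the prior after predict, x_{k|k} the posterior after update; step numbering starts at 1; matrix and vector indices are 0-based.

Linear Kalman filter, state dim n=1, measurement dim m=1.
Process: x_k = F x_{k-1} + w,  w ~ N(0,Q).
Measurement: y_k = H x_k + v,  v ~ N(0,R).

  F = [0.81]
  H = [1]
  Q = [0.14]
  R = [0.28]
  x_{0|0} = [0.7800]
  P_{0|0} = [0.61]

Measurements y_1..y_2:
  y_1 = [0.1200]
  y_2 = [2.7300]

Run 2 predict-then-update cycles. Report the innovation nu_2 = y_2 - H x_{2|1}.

step 1: x^-=[0.6318]  P^-=[0.5402]  S=[0.8202]  K=[0.6586]  nu=[-0.5118]  x^+=[0.2947]  P^+=[0.1844]
step 2: x^-=[0.2387]  P^-=[0.2610]  S=[0.5410]  K=[0.4824]  nu=[2.4913]  x^+=[1.4406]  P^+=[0.1351]

innov = [2.4913]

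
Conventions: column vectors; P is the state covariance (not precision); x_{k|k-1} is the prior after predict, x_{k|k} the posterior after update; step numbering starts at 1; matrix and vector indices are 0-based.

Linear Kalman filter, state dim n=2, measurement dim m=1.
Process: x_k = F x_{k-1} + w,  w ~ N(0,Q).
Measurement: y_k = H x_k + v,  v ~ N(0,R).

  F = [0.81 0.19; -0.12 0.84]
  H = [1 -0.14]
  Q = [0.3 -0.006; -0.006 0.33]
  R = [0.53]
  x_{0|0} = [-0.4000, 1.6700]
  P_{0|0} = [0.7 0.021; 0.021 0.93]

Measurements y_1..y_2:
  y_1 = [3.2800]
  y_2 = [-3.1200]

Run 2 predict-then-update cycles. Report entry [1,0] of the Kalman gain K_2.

K[1,0] = 0.0519

step 1: x^-=[-0.0067, 1.4508]  P^-=[0.7993 0.0882; 0.0882 0.9921]  S=[1.3241]  K=[0.5944; -0.0383]  nu=[3.4898]  x^+=[2.0675, 1.3172]  P^+=[0.3316 0.1183; 0.1183 0.9901]
step 2: x^-=[1.9249, 0.8583]  P^-=[0.5897 0.1976; 0.1976 1.0095]  S=[1.0842]  K=[0.5184; 0.0519]  nu=[-4.9248]  x^+=[-0.6281, 0.6028]  P^+=[0.2983 0.1684; 0.1684 1.0066]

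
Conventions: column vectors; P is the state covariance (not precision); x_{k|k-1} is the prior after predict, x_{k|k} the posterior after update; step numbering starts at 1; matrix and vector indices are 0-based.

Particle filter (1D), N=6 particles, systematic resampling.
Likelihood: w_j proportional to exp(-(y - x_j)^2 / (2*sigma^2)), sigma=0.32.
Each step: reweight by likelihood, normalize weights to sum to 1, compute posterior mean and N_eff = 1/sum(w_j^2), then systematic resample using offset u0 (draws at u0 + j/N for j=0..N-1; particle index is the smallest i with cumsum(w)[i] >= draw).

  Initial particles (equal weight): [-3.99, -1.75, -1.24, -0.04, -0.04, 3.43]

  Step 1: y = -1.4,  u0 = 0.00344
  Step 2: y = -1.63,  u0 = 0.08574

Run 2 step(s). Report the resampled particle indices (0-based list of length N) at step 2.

step 1: w=[0.0000, 0.3838, 0.6160, 0.0001, 0.0001, 0.0000]  mean=-1.4355  Neff=1.8983  idx=[1, 1, 1, 2, 2, 2]
step 2: w=[0.2207, 0.2207, 0.2207, 0.1127, 0.1127, 0.1127]  mean=-1.5776  Neff=5.4298  idx=[0, 1, 1, 2, 3, 5]

resampled_idx = [0, 1, 1, 2, 3, 5]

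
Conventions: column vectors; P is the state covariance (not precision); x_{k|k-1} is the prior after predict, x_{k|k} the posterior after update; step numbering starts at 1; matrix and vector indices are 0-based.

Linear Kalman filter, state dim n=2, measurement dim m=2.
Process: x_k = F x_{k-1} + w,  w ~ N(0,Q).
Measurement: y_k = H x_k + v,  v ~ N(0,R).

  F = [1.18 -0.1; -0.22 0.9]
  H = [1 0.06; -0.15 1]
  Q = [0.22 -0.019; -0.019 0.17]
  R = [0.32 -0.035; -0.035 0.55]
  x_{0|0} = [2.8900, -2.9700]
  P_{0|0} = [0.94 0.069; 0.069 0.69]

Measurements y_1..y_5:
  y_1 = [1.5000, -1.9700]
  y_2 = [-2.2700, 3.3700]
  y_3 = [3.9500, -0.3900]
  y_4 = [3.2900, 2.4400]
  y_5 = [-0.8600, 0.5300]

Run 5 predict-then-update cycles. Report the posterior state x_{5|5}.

x_post = [0.6772, 0.5632]

step 1: x^-=[3.7072, -3.3088]  P^-=[1.5195 -0.2503; -0.2503 0.7471]  S=[1.8121 -0.4662; -0.4662 1.4064]  K=[0.8120 -0.0709; 0.0329 0.5688]  nu=[-2.0087, 1.8949]  x^+=[1.9418, -2.2971]  P^+=[0.2640 -0.0278; -0.0278 0.3075]
step 2: x^-=[2.5211, -2.4946]  P^-=[0.5972 -0.1454; -0.1454 0.4429]  S=[0.9014 -0.2421; -0.2421 1.0499]  K=[0.6319 -0.0781; -0.0138 0.4394]  nu=[-4.6414, 6.2427]  x^+=[-0.8994, 0.3126]  P^+=[0.2070 -0.0340; -0.0340 0.2371]
step 3: x^-=[-1.0925, 0.4792]  P^-=[0.5186 -0.1309; -0.1309 0.3855]  S=[0.8243 -0.2194; -0.2194 0.9865]  K=[0.5988 -0.0784; -0.0228 0.4056]  nu=[5.0138, -1.0330]  x^+=[1.9905, -0.0543]  P^+=[0.1964 -0.0346; -0.0346 0.2187]
step 4: x^-=[2.3542, -0.4867]  P^-=[0.5039 -0.1272; -0.1272 0.3704]  S=[0.8099 -0.2144; -0.2144 0.9699]  K=[0.5920 -0.0782; -0.0248 0.3961]  nu=[0.9650, 3.2799]  x^+=[2.6690, 0.7884]  P^+=[0.1942 -0.0346; -0.0346 0.2135]
step 5: x^-=[3.0705, 0.1224]  P^-=[0.5008 -0.1261; -0.1261 0.3661]  S=[0.8069 -0.2132; -0.2132 0.9652]  K=[0.5906 -0.0781; -0.0252 0.3933]  nu=[-3.9379, 0.8682]  x^+=[0.6772, 0.5632]  P^+=[0.1938 -0.0346; -0.0346 0.2120]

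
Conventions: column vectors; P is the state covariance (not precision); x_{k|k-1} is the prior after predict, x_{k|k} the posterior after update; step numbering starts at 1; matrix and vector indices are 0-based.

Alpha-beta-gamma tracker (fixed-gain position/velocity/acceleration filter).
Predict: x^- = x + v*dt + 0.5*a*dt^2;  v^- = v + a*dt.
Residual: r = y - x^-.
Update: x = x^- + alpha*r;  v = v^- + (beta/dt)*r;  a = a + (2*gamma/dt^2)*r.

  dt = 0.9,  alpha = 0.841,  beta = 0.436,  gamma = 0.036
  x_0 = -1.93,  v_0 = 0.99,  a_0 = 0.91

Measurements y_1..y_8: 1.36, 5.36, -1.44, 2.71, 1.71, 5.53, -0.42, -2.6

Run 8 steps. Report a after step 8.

a_post = -0.4301

step 1: x_pred=-0.6704  r=2.0305  x^+=1.0372  v^+=2.7926  a^+=1.0905
step 2: x_pred=3.9922  r=1.3678  x^+=5.1425  v^+=4.4367  a^+=1.2121
step 3: x_pred=9.6264  r=-11.0664  x^+=0.3196  v^+=0.1665  a^+=0.2284
step 4: x_pred=0.5619  r=2.1481  x^+=2.3685  v^+=1.4127  a^+=0.4193
step 5: x_pred=3.8097  r=-2.0997  x^+=2.0439  v^+=0.7729  a^+=0.2327
step 6: x_pred=2.8337  r=2.6963  x^+=5.1013  v^+=2.2885  a^+=0.4724
step 7: x_pred=7.3523  r=-7.7723  x^+=0.8158  v^+=-1.0516  a^+=-0.2185
step 8: x_pred=-0.2191  r=-2.3809  x^+=-2.2214  v^+=-2.4016  a^+=-0.4301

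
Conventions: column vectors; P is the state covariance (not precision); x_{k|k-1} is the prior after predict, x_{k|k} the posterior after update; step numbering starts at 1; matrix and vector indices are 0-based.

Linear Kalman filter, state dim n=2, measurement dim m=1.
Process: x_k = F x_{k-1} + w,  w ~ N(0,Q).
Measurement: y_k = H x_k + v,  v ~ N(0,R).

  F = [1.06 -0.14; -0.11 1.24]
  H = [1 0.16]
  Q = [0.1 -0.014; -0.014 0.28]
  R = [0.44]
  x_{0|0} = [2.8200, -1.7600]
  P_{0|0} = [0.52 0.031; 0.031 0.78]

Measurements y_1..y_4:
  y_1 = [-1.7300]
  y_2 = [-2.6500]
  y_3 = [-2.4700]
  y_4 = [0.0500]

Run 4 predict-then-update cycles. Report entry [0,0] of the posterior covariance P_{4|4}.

step 1: x^-=[3.2356, -2.4926]  P^-=[0.6904 -0.1688; -0.1688 1.4772]  S=[1.1142]  K=[0.5954; 0.0606]  nu=[-4.5668]  x^+=[0.5166, -2.7694]  P^+=[0.2954 -0.2090; -0.2090 1.4731]
step 2: x^-=[0.9353, -3.4909]  P^-=[0.5228 -0.5821; -0.5821 2.6056]  S=[0.8433]  K=[0.5096; -0.1959]  nu=[-3.0268]  x^+=[-0.6070, -2.8978]  P^+=[0.3039 -0.4979; -0.4979 2.5732]
step 3: x^-=[-0.2378, -3.5265]  P^-=[0.6397 -1.1583; -1.1583 4.3761]  S=[0.8210]  K=[0.5534; -0.5580]  nu=[-1.6680]  x^+=[-1.1608, -2.5958]  P^+=[0.3882 -0.9048; -0.9048 4.1205]
step 4: x^-=[-0.8670, -3.0911]  P^-=[0.8855 -1.9778; -1.9778 6.8671]  S=[0.8684]  K=[0.6553; -1.0122]  nu=[1.4116]  x^+=[0.0580, -4.5198]  P^+=[0.5126 -1.4017; -1.4017 5.9774]

P_post[0,0] = 0.5126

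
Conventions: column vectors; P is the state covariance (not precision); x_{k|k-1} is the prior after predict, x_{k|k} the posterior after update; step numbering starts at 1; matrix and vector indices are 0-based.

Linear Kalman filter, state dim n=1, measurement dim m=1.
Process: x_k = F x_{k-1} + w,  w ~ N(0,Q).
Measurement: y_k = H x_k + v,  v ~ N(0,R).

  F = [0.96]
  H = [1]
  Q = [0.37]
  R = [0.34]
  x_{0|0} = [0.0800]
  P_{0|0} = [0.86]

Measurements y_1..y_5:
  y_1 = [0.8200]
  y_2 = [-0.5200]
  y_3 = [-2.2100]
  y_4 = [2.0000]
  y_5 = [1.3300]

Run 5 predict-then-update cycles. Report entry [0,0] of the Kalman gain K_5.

step 1: x^-=[0.0768]  P^-=[1.1626]  S=[1.5026]  K=[0.7737]  nu=[0.7432]  x^+=[0.6518]  P^+=[0.2631]
step 2: x^-=[0.6258]  P^-=[0.6124]  S=[0.9524]  K=[0.6430]  nu=[-1.1458]  x^+=[-0.1110]  P^+=[0.2186]
step 3: x^-=[-0.1066]  P^-=[0.5715]  S=[0.9115]  K=[0.6270]  nu=[-2.1034]  x^+=[-1.4254]  P^+=[0.2132]
step 4: x^-=[-1.3684]  P^-=[0.5665]  S=[0.9065]  K=[0.6249]  nu=[3.3684]  x^+=[0.7366]  P^+=[0.2125]
step 5: x^-=[0.7071]  P^-=[0.5658]  S=[0.9058]  K=[0.6246]  nu=[0.6229]  x^+=[1.0962]  P^+=[0.2124]

K[0,0] = 0.6246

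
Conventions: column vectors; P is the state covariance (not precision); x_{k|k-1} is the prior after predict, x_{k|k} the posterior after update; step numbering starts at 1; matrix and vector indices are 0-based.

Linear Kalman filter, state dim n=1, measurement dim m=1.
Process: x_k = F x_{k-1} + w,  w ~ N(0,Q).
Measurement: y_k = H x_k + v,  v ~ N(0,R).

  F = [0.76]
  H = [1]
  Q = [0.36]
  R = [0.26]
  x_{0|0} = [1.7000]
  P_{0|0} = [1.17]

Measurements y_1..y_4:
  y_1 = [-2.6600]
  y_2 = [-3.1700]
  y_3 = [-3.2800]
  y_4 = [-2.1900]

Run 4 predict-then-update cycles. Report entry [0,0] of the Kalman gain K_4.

step 1: x^-=[1.2920]  P^-=[1.0358]  S=[1.2958]  K=[0.7994]  nu=[-3.9520]  x^+=[-1.8670]  P^+=[0.2078]
step 2: x^-=[-1.4189]  P^-=[0.4800]  S=[0.7400]  K=[0.6487]  nu=[-1.7511]  x^+=[-2.5548]  P^+=[0.1687]
step 3: x^-=[-1.9416]  P^-=[0.4574]  S=[0.7174]  K=[0.6376]  nu=[-1.3384]  x^+=[-2.7950]  P^+=[0.1658]
step 4: x^-=[-2.1242]  P^-=[0.4558]  S=[0.7158]  K=[0.6367]  nu=[-0.0658]  x^+=[-2.1661]  P^+=[0.1656]

K[0,0] = 0.6367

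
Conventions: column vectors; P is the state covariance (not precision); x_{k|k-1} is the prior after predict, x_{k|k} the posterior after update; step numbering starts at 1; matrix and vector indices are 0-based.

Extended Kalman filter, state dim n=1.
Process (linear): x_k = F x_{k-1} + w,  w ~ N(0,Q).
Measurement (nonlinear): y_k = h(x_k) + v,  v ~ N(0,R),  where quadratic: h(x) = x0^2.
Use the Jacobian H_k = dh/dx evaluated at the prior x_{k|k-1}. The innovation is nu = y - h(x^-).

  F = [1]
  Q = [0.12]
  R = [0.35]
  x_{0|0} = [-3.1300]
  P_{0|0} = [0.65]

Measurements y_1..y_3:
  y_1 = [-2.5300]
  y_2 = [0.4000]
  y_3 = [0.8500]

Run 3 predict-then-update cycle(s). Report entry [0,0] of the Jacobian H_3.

H_jac[0,0] = -1.7975

step 1: x^-=[-3.1300]  P^-=[0.7700]  H_jac=[-6.2600]  S=[30.5245]  K=[-0.1579]  nu=[-12.3269]  x^+=[-1.1834]  P^+=[0.0088]
step 2: x^-=[-1.1834]  P^-=[0.1288]  H_jac=[-2.3669]  S=[1.0717]  K=[-0.2845]  nu=[-1.0005]  x^+=[-0.8988]  P^+=[0.0421]
step 3: x^-=[-0.8988]  P^-=[0.1621]  H_jac=[-1.7975]  S=[0.8737]  K=[-0.3335]  nu=[0.0422]  x^+=[-0.9128]  P^+=[0.0649]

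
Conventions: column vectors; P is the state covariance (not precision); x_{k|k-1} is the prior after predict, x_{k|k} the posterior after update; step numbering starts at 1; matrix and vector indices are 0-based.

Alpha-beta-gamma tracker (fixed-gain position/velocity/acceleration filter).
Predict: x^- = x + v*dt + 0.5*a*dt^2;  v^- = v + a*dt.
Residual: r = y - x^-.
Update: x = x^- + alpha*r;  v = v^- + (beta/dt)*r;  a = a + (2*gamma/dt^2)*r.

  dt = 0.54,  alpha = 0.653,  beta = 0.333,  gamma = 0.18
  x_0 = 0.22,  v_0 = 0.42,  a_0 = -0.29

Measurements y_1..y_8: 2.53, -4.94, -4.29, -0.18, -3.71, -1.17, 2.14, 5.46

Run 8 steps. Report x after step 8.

step 1: x_pred=0.4045  r=2.1255  x^+=1.7925  v^+=1.5741  a^+=2.3341
step 2: x_pred=2.9828  r=-7.9228  x^+=-2.1908  v^+=-2.0512  a^+=-7.4472
step 3: x_pred=-4.3842  r=0.0942  x^+=-4.3227  v^+=-6.0146  a^+=-7.3308
step 4: x_pred=-8.6394  r=8.4594  x^+=-3.1154  v^+=-4.7566  a^+=3.1129
step 5: x_pred=-5.2301  r=1.5201  x^+=-4.2375  v^+=-2.1382  a^+=4.9896
step 6: x_pred=-4.6646  r=3.4946  x^+=-2.3826  v^+=2.7112  a^+=9.3039
step 7: x_pred=0.4379  r=1.7021  x^+=1.5494  v^+=8.7849  a^+=11.4053
step 8: x_pred=7.9561  r=-2.4961  x^+=6.3262  v^+=13.4045  a^+=8.3236

x_post = 6.3262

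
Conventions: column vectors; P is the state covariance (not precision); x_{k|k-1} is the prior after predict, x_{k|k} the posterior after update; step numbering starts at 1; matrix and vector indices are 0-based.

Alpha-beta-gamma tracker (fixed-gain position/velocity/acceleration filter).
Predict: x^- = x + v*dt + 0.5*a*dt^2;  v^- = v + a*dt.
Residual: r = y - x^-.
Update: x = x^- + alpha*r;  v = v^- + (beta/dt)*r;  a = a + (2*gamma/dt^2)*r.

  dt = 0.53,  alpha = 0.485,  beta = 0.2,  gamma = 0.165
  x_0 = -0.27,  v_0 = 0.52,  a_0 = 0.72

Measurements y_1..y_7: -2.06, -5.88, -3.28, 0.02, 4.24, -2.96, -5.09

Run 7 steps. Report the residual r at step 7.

step 1: x_pred=0.1067  r=-2.1667  x^+=-0.9441  v^+=0.0840  a^+=-1.8255
step 2: x_pred=-1.1560  r=-4.7240  x^+=-3.4471  v^+=-2.6662  a^+=-7.3752
step 3: x_pred=-5.8961  r=2.6161  x^+=-4.6273  v^+=-5.5878  a^+=-4.3018
step 4: x_pred=-8.1930  r=8.2130  x^+=-4.2097  v^+=-4.7685  a^+=5.3468
step 5: x_pred=-5.9861  r=10.2261  x^+=-1.0264  v^+=1.9241  a^+=17.3603
step 6: x_pred=2.4316  r=-5.3916  x^+=-0.1833  v^+=9.0905  a^+=11.0262
step 7: x_pred=6.1833  r=-11.2733  x^+=0.7157  v^+=10.6804  a^+=-2.2176

resid = -11.2733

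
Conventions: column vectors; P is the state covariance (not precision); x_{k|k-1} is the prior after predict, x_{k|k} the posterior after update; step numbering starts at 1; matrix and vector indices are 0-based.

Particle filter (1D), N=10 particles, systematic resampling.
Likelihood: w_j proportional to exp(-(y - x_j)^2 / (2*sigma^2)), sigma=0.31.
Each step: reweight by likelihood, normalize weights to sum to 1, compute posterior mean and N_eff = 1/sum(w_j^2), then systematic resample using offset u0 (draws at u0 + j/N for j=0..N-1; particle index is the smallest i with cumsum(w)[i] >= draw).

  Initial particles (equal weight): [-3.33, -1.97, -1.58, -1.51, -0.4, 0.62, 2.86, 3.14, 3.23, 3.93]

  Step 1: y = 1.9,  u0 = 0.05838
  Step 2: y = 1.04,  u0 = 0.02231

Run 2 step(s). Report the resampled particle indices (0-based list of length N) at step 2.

resampled_idx = [0, 1, 2, 2, 3, 4, 5, 6, 7, 8]

step 1: w=[0.0000, 0.0000, 0.0000, 0.0000, 0.0000, 0.0223, 0.9287, 0.0377, 0.0113, 0.0000]  mean=2.8248  Neff=1.1566  idx=[6, 6, 6, 6, 6, 6, 6, 6, 6, 7]
step 2: w=[0.1111, 0.1111, 0.1111, 0.1111, 0.1111, 0.1111, 0.1111, 0.1111, 0.1111, 0.0004]  mean=2.8601  Neff=9.0066  idx=[0, 1, 2, 2, 3, 4, 5, 6, 7, 8]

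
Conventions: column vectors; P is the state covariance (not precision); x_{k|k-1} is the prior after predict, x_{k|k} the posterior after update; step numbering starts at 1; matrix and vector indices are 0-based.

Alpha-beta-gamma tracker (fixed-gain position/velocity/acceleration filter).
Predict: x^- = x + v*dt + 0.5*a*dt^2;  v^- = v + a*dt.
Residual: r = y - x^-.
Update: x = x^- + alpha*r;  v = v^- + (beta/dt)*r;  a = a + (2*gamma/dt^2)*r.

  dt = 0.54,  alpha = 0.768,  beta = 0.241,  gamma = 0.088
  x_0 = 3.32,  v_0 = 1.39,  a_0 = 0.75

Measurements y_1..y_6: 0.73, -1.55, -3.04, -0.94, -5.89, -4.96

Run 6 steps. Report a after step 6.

a_post = 0.2074

step 1: x_pred=4.1799  r=-3.4499  x^+=1.5304  v^+=0.2553  a^+=-1.3323
step 2: x_pred=1.4740  r=-3.0240  x^+=-0.8484  v^+=-1.8137  a^+=-3.1575
step 3: x_pred=-2.2882  r=-0.7518  x^+=-2.8656  v^+=-3.8543  a^+=-3.6112
step 4: x_pred=-5.4734  r=4.5334  x^+=-1.9918  v^+=-3.7811  a^+=-0.8750
step 5: x_pred=-4.1611  r=-1.7289  x^+=-5.4889  v^+=-5.0252  a^+=-1.9185
step 6: x_pred=-8.4822  r=3.5222  x^+=-5.7772  v^+=-4.4892  a^+=0.2074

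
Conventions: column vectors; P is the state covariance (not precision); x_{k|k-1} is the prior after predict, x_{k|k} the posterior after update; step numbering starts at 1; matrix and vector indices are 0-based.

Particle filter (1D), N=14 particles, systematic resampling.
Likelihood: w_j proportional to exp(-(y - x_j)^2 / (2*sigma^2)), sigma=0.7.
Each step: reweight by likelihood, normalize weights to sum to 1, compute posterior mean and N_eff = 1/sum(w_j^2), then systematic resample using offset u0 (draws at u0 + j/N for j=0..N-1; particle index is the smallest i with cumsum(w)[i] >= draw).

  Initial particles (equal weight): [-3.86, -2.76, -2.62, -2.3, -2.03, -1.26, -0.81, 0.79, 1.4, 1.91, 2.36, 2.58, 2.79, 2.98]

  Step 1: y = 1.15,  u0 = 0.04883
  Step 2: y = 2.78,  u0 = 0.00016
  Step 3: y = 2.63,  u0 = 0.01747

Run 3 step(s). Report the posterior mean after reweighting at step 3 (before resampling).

post_mean = 2.3020

step 1: w=[0.0000, 0.0000, 0.0000, 0.0000, 0.0000, 0.0009, 0.0070, 0.3088, 0.3307, 0.1955, 0.0791, 0.0437, 0.0227, 0.0116]  mean=1.4707  Neff=3.9715  idx=[7, 7, 7, 7, 8, 8, 8, 8, 8, 9, 9, 9, 10, 12]
step 2: w=[0.0044, 0.0044, 0.0044, 0.0044, 0.0357, 0.0357, 0.0357, 0.0357, 0.0357, 0.1153, 0.1153, 0.1153, 0.2084, 0.2495]  mean=2.1126  Neff=6.5780  idx=[0, 5, 7, 9, 9, 10, 11, 11, 12, 12, 12, 13, 13, 13]
step 3: w=[0.0035, 0.0234, 0.0234, 0.0647, 0.0647, 0.0647, 0.0647, 0.0647, 0.1019, 0.1019, 0.1019, 0.1069, 0.1069, 0.1069]  mean=2.3020  Neff=11.4364  idx=[1, 3, 4, 5, 6, 8, 8, 9, 10, 10, 11, 12, 12, 13]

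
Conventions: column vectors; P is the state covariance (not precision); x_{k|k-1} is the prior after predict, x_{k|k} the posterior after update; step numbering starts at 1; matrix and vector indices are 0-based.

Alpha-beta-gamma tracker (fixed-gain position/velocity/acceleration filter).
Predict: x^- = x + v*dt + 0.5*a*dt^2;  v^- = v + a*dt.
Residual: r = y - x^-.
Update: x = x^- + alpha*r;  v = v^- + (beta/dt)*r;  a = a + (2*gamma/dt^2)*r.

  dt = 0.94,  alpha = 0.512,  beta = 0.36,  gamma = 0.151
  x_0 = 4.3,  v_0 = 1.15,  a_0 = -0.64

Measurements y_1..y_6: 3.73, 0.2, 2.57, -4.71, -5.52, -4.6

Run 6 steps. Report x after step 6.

x_post = -8.3626

step 1: x_pred=5.0982  r=-1.3682  x^+=4.3977  v^+=0.0244  a^+=-1.1076
step 2: x_pred=3.9313  r=-3.7313  x^+=2.0209  v^+=-2.4458  a^+=-2.3829
step 3: x_pred=-1.3310  r=3.9010  x^+=0.6663  v^+=-3.1918  a^+=-1.0496
step 4: x_pred=-2.7977  r=-1.9123  x^+=-3.7768  v^+=-4.9108  a^+=-1.7033
step 5: x_pred=-9.1454  r=3.6254  x^+=-7.2892  v^+=-5.1234  a^+=-0.4641
step 6: x_pred=-12.3103  r=7.7103  x^+=-8.3626  v^+=-2.6068  a^+=2.1711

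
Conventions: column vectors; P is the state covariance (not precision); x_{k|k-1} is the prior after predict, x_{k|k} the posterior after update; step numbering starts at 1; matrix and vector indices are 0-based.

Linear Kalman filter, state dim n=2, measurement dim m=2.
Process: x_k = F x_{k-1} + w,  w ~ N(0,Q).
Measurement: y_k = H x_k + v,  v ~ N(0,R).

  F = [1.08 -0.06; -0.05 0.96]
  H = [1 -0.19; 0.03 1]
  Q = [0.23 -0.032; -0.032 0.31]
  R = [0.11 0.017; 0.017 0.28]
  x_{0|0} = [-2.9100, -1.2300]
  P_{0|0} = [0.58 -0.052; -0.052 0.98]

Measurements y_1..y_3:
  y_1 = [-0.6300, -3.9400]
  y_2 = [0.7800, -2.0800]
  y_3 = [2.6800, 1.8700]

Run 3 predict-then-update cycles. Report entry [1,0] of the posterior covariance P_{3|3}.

step 1: x^-=[-3.0690, -1.0353]  P^-=[0.9168 -0.1738; -0.1738 1.2196]  S=[1.1369 -0.3601; -0.3601 1.4900]  K=[0.8710 0.1123; -0.1068 0.7892]  nu=[2.2423, -2.8126]  x^+=[-1.4317, -3.4945]  P^+=[0.1059 0.0431; 0.0431 0.2179]
step 2: x^-=[-1.3366, -3.2832]  P^-=[0.3487 -0.0055; -0.0055 0.5069]  S=[0.4791 -0.0743; -0.0743 0.7869]  K=[0.7419 0.0764; -0.1143 0.6332]  nu=[1.4928, 1.2432]  x^+=[-0.1341, -2.6665]  P^+=[0.0889 0.0313; 0.0313 0.1744]
step 3: x^-=[0.0151, -2.5531]  P^-=[0.3302 -0.0143; -0.0143 0.4680]  S=[0.4625 -0.0762; -0.0762 0.7474]  K=[0.7311 0.0687; -0.1221 0.6131]  nu=[2.1798, 4.4227]  x^+=[1.9126, -0.1077]  P^+=[0.0871 0.0291; 0.0291 0.1687]

P_post[1,0] = 0.0291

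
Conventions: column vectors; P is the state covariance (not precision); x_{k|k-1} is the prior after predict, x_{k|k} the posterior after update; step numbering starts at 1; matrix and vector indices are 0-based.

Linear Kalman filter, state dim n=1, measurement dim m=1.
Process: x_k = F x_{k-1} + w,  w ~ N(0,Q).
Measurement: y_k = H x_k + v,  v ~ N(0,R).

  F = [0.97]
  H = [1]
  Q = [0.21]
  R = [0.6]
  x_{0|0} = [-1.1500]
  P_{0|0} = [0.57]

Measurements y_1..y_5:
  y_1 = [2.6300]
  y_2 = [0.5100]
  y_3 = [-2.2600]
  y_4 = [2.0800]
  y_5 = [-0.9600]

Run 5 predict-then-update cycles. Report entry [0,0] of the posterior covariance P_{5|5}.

step 1: x^-=[-1.1155]  P^-=[0.7463]  S=[1.3463]  K=[0.5543]  nu=[3.7455]  x^+=[0.9608]  P^+=[0.3326]
step 2: x^-=[0.9320]  P^-=[0.5229]  S=[1.1229]  K=[0.4657]  nu=[-0.4220]  x^+=[0.7355]  P^+=[0.2794]
step 3: x^-=[0.7134]  P^-=[0.4729]  S=[1.0729]  K=[0.4408]  nu=[-2.9734]  x^+=[-0.5972]  P^+=[0.2645]
step 4: x^-=[-0.5793]  P^-=[0.4588]  S=[1.0588]  K=[0.4333]  nu=[2.6593]  x^+=[0.5731]  P^+=[0.2600]
step 5: x^-=[0.5559]  P^-=[0.4546]  S=[1.0546]  K=[0.4311]  nu=[-1.5159]  x^+=[-0.0976]  P^+=[0.2587]

P_post[0,0] = 0.2587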